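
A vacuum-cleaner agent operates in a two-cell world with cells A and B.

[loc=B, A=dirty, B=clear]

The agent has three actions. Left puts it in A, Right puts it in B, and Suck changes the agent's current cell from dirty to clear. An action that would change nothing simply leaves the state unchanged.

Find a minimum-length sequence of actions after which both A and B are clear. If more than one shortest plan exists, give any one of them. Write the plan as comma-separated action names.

[1] after Left: in A — A dirty, B clear
[2] after Suck: in A — A clear, B clear
min 2: go A then Suck

Left, Suck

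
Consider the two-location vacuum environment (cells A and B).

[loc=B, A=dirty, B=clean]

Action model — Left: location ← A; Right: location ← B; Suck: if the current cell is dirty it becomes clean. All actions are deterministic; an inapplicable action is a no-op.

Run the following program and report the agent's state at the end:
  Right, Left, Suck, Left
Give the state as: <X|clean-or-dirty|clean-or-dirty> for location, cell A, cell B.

Right (#1): <B|dirty|clean>
Left (#2): <A|dirty|clean>
Suck (#3): <A|clean|clean>
Left (#4): <A|clean|clean>

<A|clean|clean>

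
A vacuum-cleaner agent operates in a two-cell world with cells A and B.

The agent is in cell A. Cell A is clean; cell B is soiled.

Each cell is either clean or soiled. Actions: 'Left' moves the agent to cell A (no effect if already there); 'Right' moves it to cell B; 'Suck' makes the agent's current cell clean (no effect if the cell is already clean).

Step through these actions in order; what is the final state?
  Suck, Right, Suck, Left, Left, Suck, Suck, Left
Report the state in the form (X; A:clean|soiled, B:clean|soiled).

(A; A:clean, B:clean)

1. Suck → (A; A:clean, B:soiled)
2. Right → (B; A:clean, B:soiled)
3. Suck → (B; A:clean, B:clean)
4. Left → (A; A:clean, B:clean)
5. Left → (A; A:clean, B:clean)
6. Suck → (A; A:clean, B:clean)
7. Suck → (A; A:clean, B:clean)
8. Left → (A; A:clean, B:clean)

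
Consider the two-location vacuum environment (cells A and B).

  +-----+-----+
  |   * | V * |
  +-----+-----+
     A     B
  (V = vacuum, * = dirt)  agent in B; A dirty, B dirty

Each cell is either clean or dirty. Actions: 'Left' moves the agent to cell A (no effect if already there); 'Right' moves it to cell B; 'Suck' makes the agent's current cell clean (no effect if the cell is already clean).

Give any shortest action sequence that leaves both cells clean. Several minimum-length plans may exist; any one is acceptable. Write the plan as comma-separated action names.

1. Suck → loc=B A=dirty B=clean
2. Left → loc=A A=dirty B=clean
3. Suck → loc=A A=clean B=clean
min 3: Suck B + move + Suck A

Suck, Left, Suck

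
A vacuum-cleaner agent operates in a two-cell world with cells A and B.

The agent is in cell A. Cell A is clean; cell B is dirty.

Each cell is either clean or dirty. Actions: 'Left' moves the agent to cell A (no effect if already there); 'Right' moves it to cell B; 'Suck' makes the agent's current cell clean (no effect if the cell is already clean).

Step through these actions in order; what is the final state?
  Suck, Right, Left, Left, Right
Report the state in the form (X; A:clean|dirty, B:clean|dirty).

(B; A:clean, B:dirty)

step 1/5 (Suck): (A; A:clean, B:dirty)
step 2/5 (Right): (B; A:clean, B:dirty)
step 3/5 (Left): (A; A:clean, B:dirty)
step 4/5 (Left): (A; A:clean, B:dirty)
step 5/5 (Right): (B; A:clean, B:dirty)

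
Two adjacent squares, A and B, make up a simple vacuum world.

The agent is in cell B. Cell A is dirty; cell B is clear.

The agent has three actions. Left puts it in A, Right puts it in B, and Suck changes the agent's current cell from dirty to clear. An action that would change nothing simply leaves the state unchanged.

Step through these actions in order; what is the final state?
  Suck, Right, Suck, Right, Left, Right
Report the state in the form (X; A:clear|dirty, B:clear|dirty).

(B; A:dirty, B:clear)

[1] after Suck: (B; A:dirty, B:clear)
[2] after Right: (B; A:dirty, B:clear)
[3] after Suck: (B; A:dirty, B:clear)
[4] after Right: (B; A:dirty, B:clear)
[5] after Left: (A; A:dirty, B:clear)
[6] after Right: (B; A:dirty, B:clear)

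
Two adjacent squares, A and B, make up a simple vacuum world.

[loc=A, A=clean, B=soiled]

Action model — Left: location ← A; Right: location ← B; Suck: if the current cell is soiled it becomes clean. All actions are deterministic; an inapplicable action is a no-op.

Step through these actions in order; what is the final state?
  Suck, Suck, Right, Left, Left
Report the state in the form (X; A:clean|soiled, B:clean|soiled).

t=1 Suck ⇒ (A; A:clean, B:soiled)
t=2 Suck ⇒ (A; A:clean, B:soiled)
t=3 Right ⇒ (B; A:clean, B:soiled)
t=4 Left ⇒ (A; A:clean, B:soiled)
t=5 Left ⇒ (A; A:clean, B:soiled)

(A; A:clean, B:soiled)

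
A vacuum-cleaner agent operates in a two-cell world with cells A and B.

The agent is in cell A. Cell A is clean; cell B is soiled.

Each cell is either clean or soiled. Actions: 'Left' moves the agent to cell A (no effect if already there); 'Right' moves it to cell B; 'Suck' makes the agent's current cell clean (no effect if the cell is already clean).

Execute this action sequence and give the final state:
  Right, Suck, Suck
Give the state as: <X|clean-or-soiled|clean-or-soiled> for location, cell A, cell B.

[1] after Right: <B|clean|soiled>
[2] after Suck: <B|clean|clean>
[3] after Suck: <B|clean|clean>

<B|clean|clean>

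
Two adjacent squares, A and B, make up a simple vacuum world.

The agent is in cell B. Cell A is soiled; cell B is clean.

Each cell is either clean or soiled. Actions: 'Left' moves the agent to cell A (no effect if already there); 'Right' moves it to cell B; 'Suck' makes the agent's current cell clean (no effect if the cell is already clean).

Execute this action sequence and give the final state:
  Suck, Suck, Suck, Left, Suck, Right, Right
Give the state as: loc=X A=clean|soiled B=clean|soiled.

1) do Suck; now loc=B A=soiled B=clean
2) do Suck; now loc=B A=soiled B=clean
3) do Suck; now loc=B A=soiled B=clean
4) do Left; now loc=A A=soiled B=clean
5) do Suck; now loc=A A=clean B=clean
6) do Right; now loc=B A=clean B=clean
7) do Right; now loc=B A=clean B=clean

loc=B A=clean B=clean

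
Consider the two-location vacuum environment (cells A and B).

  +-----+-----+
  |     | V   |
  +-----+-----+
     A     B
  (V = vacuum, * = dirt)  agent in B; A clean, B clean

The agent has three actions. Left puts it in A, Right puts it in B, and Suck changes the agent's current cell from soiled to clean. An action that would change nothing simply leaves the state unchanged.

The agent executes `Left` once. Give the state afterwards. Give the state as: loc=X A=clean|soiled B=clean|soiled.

loc=A A=clean B=clean

start: loc=B A=clean B=clean
Left (#1): loc=A A=clean B=clean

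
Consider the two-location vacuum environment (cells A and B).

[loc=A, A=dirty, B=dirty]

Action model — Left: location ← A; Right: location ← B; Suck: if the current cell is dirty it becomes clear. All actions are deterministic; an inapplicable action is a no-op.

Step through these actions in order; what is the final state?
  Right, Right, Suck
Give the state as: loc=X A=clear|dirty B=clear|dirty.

loc=B A=dirty B=clear

step 1/3 (Right): loc=B A=dirty B=dirty
step 2/3 (Right): loc=B A=dirty B=dirty
step 3/3 (Suck): loc=B A=dirty B=clear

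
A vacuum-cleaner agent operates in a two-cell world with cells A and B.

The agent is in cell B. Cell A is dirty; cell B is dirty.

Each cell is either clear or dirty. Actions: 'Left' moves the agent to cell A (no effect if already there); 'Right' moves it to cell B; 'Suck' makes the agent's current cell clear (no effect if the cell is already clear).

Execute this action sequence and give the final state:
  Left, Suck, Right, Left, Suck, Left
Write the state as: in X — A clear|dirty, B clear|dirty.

1) do Left; now in A — A dirty, B dirty
2) do Suck; now in A — A clear, B dirty
3) do Right; now in B — A clear, B dirty
4) do Left; now in A — A clear, B dirty
5) do Suck; now in A — A clear, B dirty
6) do Left; now in A — A clear, B dirty

in A — A clear, B dirty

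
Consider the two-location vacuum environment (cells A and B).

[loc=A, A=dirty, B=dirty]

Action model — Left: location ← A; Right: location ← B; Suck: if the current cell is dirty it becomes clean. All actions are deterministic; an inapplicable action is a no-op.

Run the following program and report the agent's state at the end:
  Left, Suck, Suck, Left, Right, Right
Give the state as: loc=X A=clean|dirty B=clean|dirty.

loc=B A=clean B=dirty

1. Left → loc=A A=dirty B=dirty
2. Suck → loc=A A=clean B=dirty
3. Suck → loc=A A=clean B=dirty
4. Left → loc=A A=clean B=dirty
5. Right → loc=B A=clean B=dirty
6. Right → loc=B A=clean B=dirty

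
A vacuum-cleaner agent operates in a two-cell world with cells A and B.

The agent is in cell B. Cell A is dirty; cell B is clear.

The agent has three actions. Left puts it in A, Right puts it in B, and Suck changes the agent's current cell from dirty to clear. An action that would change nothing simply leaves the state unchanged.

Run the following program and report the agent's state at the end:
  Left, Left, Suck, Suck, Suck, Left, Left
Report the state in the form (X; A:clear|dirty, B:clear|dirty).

(A; A:clear, B:clear)

[1] after Left: (A; A:dirty, B:clear)
[2] after Left: (A; A:dirty, B:clear)
[3] after Suck: (A; A:clear, B:clear)
[4] after Suck: (A; A:clear, B:clear)
[5] after Suck: (A; A:clear, B:clear)
[6] after Left: (A; A:clear, B:clear)
[7] after Left: (A; A:clear, B:clear)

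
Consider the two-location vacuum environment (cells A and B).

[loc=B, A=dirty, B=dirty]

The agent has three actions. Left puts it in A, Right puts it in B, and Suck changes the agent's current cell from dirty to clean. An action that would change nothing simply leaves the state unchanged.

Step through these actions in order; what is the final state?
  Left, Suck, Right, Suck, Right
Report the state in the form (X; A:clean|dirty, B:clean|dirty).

1. Left → (A; A:dirty, B:dirty)
2. Suck → (A; A:clean, B:dirty)
3. Right → (B; A:clean, B:dirty)
4. Suck → (B; A:clean, B:clean)
5. Right → (B; A:clean, B:clean)

(B; A:clean, B:clean)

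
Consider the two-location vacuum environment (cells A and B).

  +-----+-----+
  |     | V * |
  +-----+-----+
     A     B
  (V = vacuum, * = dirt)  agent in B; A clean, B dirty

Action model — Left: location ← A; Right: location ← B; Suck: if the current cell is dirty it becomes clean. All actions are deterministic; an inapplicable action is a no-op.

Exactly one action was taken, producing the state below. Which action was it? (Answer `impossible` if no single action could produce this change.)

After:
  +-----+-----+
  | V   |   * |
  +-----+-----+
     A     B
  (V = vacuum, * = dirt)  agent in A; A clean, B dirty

try  Left: <A|clean|dirty>  ← match
try Right: <B|clean|dirty>
try  Suck: <B|clean|clean>

Left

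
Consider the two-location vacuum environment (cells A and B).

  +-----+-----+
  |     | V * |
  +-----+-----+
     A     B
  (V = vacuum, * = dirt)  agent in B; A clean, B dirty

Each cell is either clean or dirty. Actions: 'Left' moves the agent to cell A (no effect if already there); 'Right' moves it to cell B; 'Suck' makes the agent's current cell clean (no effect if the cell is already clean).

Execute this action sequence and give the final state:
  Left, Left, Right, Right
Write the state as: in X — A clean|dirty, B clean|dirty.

in B — A clean, B dirty

t=1 Left ⇒ in A — A clean, B dirty
t=2 Left ⇒ in A — A clean, B dirty
t=3 Right ⇒ in B — A clean, B dirty
t=4 Right ⇒ in B — A clean, B dirty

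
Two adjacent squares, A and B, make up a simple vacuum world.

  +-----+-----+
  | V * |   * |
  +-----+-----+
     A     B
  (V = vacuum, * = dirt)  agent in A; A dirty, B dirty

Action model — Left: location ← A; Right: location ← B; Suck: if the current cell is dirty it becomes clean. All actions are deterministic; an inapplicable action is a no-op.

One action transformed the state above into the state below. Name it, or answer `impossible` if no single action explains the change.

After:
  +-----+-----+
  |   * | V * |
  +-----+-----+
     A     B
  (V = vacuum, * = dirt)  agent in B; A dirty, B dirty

Right

try  Left: loc=A A=dirty B=dirty
try Right: loc=B A=dirty B=dirty  ← match
try  Suck: loc=A A=clean B=dirty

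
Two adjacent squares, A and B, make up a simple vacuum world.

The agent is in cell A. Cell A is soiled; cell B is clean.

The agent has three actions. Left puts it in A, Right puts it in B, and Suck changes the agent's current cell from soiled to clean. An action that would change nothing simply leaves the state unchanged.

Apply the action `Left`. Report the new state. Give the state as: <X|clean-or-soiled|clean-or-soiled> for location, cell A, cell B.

start: <A|soiled|clean>
1) do Left; now <A|soiled|clean>

<A|soiled|clean>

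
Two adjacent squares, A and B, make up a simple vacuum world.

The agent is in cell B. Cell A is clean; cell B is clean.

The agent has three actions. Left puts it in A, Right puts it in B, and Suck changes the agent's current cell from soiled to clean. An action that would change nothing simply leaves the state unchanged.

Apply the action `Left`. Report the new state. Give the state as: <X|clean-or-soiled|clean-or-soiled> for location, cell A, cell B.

<A|clean|clean>

start: <B|clean|clean>
1) do Left; now <A|clean|clean>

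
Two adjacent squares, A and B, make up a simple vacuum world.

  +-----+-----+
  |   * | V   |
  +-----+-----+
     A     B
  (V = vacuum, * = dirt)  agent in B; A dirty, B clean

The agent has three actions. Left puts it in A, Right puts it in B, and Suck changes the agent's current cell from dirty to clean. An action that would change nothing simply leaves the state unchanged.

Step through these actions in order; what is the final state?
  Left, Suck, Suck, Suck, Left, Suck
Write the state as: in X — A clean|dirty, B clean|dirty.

in A — A clean, B clean

1) do Left; now in A — A dirty, B clean
2) do Suck; now in A — A clean, B clean
3) do Suck; now in A — A clean, B clean
4) do Suck; now in A — A clean, B clean
5) do Left; now in A — A clean, B clean
6) do Suck; now in A — A clean, B clean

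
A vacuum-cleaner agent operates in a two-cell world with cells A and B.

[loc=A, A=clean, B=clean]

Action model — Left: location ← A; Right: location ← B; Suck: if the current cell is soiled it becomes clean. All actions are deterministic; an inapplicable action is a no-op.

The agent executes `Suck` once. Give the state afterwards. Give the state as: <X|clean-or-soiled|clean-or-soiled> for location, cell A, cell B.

start: <A|clean|clean>
Suck (#1): <A|clean|clean>

<A|clean|clean>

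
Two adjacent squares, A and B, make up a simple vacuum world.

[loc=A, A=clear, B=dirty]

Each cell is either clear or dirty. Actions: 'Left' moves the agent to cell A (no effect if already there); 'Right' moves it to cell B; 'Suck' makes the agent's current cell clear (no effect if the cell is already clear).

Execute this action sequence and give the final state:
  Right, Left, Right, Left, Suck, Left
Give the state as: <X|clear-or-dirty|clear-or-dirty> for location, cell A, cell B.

1. Right → <B|clear|dirty>
2. Left → <A|clear|dirty>
3. Right → <B|clear|dirty>
4. Left → <A|clear|dirty>
5. Suck → <A|clear|dirty>
6. Left → <A|clear|dirty>

<A|clear|dirty>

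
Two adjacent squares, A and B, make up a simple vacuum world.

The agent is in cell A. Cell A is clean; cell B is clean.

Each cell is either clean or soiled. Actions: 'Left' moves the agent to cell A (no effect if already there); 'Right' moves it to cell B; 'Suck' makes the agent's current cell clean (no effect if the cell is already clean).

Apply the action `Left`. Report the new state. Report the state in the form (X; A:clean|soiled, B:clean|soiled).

start: (A; A:clean, B:clean)
Left (#1): (A; A:clean, B:clean)

(A; A:clean, B:clean)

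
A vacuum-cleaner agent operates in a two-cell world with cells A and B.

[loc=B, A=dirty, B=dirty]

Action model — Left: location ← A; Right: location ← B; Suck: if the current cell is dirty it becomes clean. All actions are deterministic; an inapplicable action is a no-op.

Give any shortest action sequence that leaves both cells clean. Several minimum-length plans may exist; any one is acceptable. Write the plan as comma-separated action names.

Suck, Left, Suck

[1] after Suck: (B; A:dirty, B:clean)
[2] after Left: (A; A:dirty, B:clean)
[3] after Suck: (A; A:clean, B:clean)
min 3: Suck B + move + Suck A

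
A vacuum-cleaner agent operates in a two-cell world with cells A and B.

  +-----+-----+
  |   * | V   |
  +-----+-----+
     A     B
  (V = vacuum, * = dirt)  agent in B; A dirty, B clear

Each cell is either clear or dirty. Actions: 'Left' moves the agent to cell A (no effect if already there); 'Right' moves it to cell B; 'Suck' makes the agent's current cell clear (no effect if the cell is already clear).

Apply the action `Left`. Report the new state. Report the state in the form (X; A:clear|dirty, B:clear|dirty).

(A; A:dirty, B:clear)

start: (B; A:dirty, B:clear)
step 1/1 (Left): (A; A:dirty, B:clear)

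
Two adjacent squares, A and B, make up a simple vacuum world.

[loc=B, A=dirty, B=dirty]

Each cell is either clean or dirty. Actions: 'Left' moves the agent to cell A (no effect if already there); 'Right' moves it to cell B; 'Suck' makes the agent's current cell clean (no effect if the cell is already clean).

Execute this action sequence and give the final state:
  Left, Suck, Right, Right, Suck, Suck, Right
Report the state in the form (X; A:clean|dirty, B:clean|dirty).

t=1 Left ⇒ (A; A:dirty, B:dirty)
t=2 Suck ⇒ (A; A:clean, B:dirty)
t=3 Right ⇒ (B; A:clean, B:dirty)
t=4 Right ⇒ (B; A:clean, B:dirty)
t=5 Suck ⇒ (B; A:clean, B:clean)
t=6 Suck ⇒ (B; A:clean, B:clean)
t=7 Right ⇒ (B; A:clean, B:clean)

(B; A:clean, B:clean)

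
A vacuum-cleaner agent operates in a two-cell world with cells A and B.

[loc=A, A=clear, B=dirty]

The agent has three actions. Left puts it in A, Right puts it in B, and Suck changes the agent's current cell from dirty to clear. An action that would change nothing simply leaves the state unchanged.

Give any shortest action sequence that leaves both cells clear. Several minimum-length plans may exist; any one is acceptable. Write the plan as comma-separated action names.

[1] after Right: (B; A:clear, B:dirty)
[2] after Suck: (B; A:clear, B:clear)
min 2: go B then Suck

Right, Suck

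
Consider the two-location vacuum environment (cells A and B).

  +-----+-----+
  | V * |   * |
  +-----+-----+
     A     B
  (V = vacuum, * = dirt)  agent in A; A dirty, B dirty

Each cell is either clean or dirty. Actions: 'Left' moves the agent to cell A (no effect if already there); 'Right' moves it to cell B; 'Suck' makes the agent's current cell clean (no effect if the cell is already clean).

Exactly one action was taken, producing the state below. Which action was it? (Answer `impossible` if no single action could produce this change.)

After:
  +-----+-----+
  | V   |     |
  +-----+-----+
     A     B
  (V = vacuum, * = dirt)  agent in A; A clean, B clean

impossible

try  Left: in A — A dirty, B dirty
try Right: in B — A dirty, B dirty
try  Suck: in A — A clean, B dirty
no single action produces the after-state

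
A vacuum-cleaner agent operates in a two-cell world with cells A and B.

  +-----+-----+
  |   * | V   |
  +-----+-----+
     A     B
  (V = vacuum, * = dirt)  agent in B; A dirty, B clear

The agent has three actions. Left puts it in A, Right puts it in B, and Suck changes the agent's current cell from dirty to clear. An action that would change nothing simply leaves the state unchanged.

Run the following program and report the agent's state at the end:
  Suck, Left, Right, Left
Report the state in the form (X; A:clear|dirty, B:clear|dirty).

Suck (#1): (B; A:dirty, B:clear)
Left (#2): (A; A:dirty, B:clear)
Right (#3): (B; A:dirty, B:clear)
Left (#4): (A; A:dirty, B:clear)

(A; A:dirty, B:clear)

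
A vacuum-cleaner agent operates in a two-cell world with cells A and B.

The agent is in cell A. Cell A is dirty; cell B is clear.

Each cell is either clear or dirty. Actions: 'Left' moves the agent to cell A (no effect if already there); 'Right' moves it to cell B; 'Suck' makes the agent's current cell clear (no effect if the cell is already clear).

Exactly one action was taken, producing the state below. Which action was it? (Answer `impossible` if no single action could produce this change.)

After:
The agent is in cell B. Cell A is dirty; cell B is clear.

Right

try  Left: (A; A:dirty, B:clear)
try Right: (B; A:dirty, B:clear)  ← match
try  Suck: (A; A:clear, B:clear)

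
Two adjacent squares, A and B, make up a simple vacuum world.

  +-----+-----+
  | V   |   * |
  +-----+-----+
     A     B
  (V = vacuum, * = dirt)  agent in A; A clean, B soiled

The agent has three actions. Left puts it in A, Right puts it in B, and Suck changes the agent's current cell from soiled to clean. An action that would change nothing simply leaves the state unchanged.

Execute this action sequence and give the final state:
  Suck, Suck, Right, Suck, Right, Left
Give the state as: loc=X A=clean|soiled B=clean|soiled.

loc=A A=clean B=clean

step 1/6 (Suck): loc=A A=clean B=soiled
step 2/6 (Suck): loc=A A=clean B=soiled
step 3/6 (Right): loc=B A=clean B=soiled
step 4/6 (Suck): loc=B A=clean B=clean
step 5/6 (Right): loc=B A=clean B=clean
step 6/6 (Left): loc=A A=clean B=clean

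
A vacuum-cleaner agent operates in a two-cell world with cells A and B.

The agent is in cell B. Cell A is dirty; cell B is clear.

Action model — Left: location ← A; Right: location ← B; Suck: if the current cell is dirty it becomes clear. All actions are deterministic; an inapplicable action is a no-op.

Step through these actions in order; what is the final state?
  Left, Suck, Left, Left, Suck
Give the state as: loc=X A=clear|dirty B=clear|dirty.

1. Left → loc=A A=dirty B=clear
2. Suck → loc=A A=clear B=clear
3. Left → loc=A A=clear B=clear
4. Left → loc=A A=clear B=clear
5. Suck → loc=A A=clear B=clear

loc=A A=clear B=clear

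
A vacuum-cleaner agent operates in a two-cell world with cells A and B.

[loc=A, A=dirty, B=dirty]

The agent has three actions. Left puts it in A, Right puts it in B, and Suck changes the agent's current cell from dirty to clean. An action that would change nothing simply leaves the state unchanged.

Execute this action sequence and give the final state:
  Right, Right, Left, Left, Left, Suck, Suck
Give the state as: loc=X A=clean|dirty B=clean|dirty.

loc=A A=clean B=dirty

[1] after Right: loc=B A=dirty B=dirty
[2] after Right: loc=B A=dirty B=dirty
[3] after Left: loc=A A=dirty B=dirty
[4] after Left: loc=A A=dirty B=dirty
[5] after Left: loc=A A=dirty B=dirty
[6] after Suck: loc=A A=clean B=dirty
[7] after Suck: loc=A A=clean B=dirty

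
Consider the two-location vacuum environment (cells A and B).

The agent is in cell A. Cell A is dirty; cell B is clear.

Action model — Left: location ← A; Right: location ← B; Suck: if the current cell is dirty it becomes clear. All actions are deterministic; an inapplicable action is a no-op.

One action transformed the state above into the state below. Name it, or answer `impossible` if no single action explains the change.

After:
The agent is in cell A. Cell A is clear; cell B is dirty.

try  Left: (A; A:dirty, B:clear)
try Right: (B; A:dirty, B:clear)
try  Suck: (A; A:clear, B:clear)
no single action produces the after-state

impossible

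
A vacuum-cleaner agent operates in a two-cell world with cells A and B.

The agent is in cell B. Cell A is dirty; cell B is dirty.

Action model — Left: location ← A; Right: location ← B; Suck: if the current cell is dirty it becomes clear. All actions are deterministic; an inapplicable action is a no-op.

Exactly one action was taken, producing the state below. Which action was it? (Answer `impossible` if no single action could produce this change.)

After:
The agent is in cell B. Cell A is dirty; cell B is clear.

try  Left: in A — A dirty, B dirty
try Right: in B — A dirty, B dirty
try  Suck: in B — A dirty, B clear  ← match

Suck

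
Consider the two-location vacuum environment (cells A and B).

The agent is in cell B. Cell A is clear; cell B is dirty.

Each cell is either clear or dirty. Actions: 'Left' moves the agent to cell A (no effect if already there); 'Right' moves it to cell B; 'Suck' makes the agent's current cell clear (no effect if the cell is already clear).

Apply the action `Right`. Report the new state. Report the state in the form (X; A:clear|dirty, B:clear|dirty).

(B; A:clear, B:dirty)

start: (B; A:clear, B:dirty)
[1] after Right: (B; A:clear, B:dirty)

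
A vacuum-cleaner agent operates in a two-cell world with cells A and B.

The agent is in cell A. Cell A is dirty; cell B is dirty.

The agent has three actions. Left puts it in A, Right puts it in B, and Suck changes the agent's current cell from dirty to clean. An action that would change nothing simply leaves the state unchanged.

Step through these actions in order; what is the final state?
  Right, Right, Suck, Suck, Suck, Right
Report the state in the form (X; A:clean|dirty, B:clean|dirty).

(B; A:dirty, B:clean)

Right (#1): (B; A:dirty, B:dirty)
Right (#2): (B; A:dirty, B:dirty)
Suck (#3): (B; A:dirty, B:clean)
Suck (#4): (B; A:dirty, B:clean)
Suck (#5): (B; A:dirty, B:clean)
Right (#6): (B; A:dirty, B:clean)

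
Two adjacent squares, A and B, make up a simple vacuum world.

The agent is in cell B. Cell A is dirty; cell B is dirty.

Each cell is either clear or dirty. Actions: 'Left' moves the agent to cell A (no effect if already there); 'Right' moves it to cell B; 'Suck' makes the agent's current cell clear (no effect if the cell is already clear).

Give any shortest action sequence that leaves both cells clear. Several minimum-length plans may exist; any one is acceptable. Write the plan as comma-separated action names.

1) do Suck; now <B|dirty|clear>
2) do Left; now <A|dirty|clear>
3) do Suck; now <A|clear|clear>
min 3: Suck B + move + Suck A

Suck, Left, Suck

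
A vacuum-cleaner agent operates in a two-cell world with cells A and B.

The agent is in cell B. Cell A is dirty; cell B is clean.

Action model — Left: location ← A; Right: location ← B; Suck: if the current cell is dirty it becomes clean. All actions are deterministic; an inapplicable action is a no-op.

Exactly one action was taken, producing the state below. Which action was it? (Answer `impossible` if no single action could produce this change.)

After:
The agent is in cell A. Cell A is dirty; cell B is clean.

Left

try  Left: loc=A A=dirty B=clean  ← match
try Right: loc=B A=dirty B=clean
try  Suck: loc=B A=dirty B=clean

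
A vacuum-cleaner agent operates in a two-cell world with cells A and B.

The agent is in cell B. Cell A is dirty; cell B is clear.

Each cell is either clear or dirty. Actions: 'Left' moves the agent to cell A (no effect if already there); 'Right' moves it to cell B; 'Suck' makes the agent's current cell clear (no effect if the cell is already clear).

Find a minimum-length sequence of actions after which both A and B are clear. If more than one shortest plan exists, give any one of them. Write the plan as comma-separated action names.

Left (#1): loc=A A=dirty B=clear
Suck (#2): loc=A A=clear B=clear
min 2: go A then Suck

Left, Suck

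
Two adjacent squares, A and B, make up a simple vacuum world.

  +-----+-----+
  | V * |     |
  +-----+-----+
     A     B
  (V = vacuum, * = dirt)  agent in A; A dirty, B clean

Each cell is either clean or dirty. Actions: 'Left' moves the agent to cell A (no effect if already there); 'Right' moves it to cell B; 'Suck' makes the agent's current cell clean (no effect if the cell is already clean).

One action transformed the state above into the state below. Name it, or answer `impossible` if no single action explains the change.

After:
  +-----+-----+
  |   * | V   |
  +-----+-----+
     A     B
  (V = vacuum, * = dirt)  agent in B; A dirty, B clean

try  Left: <A|dirty|clean>
try Right: <B|dirty|clean>  ← match
try  Suck: <A|clean|clean>

Right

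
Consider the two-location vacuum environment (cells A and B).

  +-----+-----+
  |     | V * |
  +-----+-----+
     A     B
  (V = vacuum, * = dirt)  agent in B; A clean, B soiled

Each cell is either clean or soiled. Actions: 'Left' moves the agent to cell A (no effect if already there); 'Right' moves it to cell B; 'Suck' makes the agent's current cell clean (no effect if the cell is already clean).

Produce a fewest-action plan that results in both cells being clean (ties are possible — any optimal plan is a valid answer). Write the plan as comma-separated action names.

Suck

Suck (#1): <B|clean|clean>
min 1: B is soiled, one Suck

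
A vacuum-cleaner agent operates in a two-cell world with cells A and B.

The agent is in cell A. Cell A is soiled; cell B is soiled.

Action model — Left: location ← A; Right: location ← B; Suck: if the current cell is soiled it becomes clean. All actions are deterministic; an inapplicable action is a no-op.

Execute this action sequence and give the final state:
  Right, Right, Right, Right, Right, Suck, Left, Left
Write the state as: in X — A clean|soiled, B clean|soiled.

step 1/8 (Right): in B — A soiled, B soiled
step 2/8 (Right): in B — A soiled, B soiled
step 3/8 (Right): in B — A soiled, B soiled
step 4/8 (Right): in B — A soiled, B soiled
step 5/8 (Right): in B — A soiled, B soiled
step 6/8 (Suck): in B — A soiled, B clean
step 7/8 (Left): in A — A soiled, B clean
step 8/8 (Left): in A — A soiled, B clean

in A — A soiled, B clean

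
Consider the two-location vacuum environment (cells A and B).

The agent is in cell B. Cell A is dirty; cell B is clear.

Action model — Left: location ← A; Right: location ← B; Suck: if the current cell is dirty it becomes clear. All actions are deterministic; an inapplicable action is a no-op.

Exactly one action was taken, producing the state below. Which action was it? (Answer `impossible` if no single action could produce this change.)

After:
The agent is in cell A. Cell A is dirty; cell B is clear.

Left

try  Left: (A; A:dirty, B:clear)  ← match
try Right: (B; A:dirty, B:clear)
try  Suck: (B; A:dirty, B:clear)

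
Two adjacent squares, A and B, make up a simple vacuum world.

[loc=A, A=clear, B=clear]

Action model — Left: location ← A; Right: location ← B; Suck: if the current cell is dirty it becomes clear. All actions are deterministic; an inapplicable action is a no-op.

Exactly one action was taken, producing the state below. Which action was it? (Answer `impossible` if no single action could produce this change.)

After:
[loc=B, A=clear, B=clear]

try  Left: in A — A clear, B clear
try Right: in B — A clear, B clear  ← match
try  Suck: in A — A clear, B clear

Right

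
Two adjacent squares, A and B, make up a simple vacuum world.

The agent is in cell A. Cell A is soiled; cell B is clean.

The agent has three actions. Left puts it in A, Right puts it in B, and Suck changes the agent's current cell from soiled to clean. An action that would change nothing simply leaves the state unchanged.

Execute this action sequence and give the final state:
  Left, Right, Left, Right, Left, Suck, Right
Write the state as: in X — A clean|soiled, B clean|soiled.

1) do Left; now in A — A soiled, B clean
2) do Right; now in B — A soiled, B clean
3) do Left; now in A — A soiled, B clean
4) do Right; now in B — A soiled, B clean
5) do Left; now in A — A soiled, B clean
6) do Suck; now in A — A clean, B clean
7) do Right; now in B — A clean, B clean

in B — A clean, B clean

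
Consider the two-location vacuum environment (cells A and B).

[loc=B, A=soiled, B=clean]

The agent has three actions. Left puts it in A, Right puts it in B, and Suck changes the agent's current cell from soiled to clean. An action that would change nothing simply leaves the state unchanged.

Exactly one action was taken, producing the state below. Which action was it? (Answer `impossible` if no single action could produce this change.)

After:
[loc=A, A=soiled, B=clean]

try  Left: <A|soiled|clean>  ← match
try Right: <B|soiled|clean>
try  Suck: <B|soiled|clean>

Left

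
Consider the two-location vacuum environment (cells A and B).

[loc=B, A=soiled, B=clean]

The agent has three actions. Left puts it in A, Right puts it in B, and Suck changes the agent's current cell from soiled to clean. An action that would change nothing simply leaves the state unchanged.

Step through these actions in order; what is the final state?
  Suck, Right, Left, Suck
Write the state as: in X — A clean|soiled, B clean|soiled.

in A — A clean, B clean

t=1 Suck ⇒ in B — A soiled, B clean
t=2 Right ⇒ in B — A soiled, B clean
t=3 Left ⇒ in A — A soiled, B clean
t=4 Suck ⇒ in A — A clean, B clean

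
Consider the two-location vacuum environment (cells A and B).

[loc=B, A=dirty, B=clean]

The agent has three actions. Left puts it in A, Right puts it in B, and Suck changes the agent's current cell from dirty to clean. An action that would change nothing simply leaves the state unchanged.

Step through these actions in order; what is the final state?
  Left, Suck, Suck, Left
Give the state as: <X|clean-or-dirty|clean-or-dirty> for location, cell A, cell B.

<A|clean|clean>

Left (#1): <A|dirty|clean>
Suck (#2): <A|clean|clean>
Suck (#3): <A|clean|clean>
Left (#4): <A|clean|clean>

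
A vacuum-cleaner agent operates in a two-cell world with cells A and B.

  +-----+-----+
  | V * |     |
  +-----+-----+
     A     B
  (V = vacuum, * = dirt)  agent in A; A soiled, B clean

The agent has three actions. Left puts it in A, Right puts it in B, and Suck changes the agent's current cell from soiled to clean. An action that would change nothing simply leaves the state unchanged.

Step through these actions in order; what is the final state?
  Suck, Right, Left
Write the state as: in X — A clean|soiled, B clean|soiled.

Suck (#1): in A — A clean, B clean
Right (#2): in B — A clean, B clean
Left (#3): in A — A clean, B clean

in A — A clean, B clean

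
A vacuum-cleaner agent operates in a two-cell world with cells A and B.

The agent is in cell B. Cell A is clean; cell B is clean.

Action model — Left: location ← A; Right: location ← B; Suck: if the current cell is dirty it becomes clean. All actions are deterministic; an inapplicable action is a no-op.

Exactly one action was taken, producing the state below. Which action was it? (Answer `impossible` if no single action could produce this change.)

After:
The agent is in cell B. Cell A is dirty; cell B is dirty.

try  Left: <A|clean|clean>
try Right: <B|clean|clean>
try  Suck: <B|clean|clean>
no single action produces the after-state

impossible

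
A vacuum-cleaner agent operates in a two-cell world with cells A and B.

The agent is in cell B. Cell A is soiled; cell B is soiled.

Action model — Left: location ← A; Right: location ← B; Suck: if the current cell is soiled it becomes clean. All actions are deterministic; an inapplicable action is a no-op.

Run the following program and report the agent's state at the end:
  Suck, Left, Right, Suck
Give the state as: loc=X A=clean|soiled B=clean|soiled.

t=1 Suck ⇒ loc=B A=soiled B=clean
t=2 Left ⇒ loc=A A=soiled B=clean
t=3 Right ⇒ loc=B A=soiled B=clean
t=4 Suck ⇒ loc=B A=soiled B=clean

loc=B A=soiled B=clean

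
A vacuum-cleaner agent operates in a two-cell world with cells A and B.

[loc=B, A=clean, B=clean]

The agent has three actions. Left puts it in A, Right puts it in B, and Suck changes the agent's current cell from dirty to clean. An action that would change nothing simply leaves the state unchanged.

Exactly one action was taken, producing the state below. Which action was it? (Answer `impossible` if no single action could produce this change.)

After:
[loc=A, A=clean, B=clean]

try  Left: in A — A clean, B clean  ← match
try Right: in B — A clean, B clean
try  Suck: in B — A clean, B clean

Left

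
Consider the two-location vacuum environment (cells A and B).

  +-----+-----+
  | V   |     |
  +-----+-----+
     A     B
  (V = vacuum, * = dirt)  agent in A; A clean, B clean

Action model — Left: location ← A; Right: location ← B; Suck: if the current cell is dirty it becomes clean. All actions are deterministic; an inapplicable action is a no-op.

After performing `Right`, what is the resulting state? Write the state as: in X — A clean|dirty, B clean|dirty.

in B — A clean, B clean

start: in A — A clean, B clean
1. Right → in B — A clean, B clean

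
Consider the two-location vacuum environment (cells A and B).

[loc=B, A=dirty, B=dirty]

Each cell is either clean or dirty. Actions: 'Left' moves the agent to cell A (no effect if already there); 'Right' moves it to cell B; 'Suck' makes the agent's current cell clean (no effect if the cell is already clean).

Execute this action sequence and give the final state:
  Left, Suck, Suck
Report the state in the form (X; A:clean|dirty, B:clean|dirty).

(A; A:clean, B:dirty)

1. Left → (A; A:dirty, B:dirty)
2. Suck → (A; A:clean, B:dirty)
3. Suck → (A; A:clean, B:dirty)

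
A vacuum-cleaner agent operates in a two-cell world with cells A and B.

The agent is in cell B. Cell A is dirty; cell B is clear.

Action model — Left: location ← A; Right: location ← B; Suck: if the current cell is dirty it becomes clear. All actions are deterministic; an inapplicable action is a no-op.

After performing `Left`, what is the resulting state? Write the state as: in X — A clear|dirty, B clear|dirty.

in A — A dirty, B clear

start: in B — A dirty, B clear
Left (#1): in A — A dirty, B clear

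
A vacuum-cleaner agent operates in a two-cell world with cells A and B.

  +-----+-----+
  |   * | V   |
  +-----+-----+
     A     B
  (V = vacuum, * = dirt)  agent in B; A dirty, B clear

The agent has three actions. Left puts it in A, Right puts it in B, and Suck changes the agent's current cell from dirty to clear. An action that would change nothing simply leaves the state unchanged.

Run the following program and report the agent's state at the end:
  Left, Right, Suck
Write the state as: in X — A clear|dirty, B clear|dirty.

in B — A dirty, B clear

t=1 Left ⇒ in A — A dirty, B clear
t=2 Right ⇒ in B — A dirty, B clear
t=3 Suck ⇒ in B — A dirty, B clear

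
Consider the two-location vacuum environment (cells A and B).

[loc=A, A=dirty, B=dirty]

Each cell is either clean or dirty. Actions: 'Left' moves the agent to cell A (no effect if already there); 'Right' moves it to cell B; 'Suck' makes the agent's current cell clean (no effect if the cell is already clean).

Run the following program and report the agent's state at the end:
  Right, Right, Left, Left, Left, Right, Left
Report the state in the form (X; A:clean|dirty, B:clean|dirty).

1) do Right; now (B; A:dirty, B:dirty)
2) do Right; now (B; A:dirty, B:dirty)
3) do Left; now (A; A:dirty, B:dirty)
4) do Left; now (A; A:dirty, B:dirty)
5) do Left; now (A; A:dirty, B:dirty)
6) do Right; now (B; A:dirty, B:dirty)
7) do Left; now (A; A:dirty, B:dirty)

(A; A:dirty, B:dirty)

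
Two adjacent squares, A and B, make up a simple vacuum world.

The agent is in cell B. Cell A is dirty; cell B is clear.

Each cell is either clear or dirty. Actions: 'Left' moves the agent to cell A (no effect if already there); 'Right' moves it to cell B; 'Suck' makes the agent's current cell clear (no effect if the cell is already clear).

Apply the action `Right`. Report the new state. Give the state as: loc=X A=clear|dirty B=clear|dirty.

loc=B A=dirty B=clear

start: loc=B A=dirty B=clear
[1] after Right: loc=B A=dirty B=clear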